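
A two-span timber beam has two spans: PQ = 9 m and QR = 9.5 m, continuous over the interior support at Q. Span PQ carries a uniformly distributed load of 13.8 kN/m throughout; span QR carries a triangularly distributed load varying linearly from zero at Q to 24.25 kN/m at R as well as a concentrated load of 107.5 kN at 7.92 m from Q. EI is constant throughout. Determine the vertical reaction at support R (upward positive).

R_R = 147.9 kN

Release continuity at Q by inserting a hinge; the redundant is the internal moment M_Q. The primary structure is two simply-supported spans PQ and QR.
Discontinuity in slope at Q on the released structure — sum the simple-span end rotations:
  span PQ: UDL 13.8: wL³/(24EI) = 419.2/EI
  span QR: triangular load, peak 24.25: 7w₀L³/(360EI) = 404.3/EI
  span QR: point load 107.5 at a = 7.92: Pab(L + b)/(6LEI) = 261.5/EI
  relative rotation θ_0 = (419.2 + 665.8)/EI = 1085/EI
A unit hogging moment at Q produces rotation L₁/(3EI) + L₂/(3EI) = 6.167/EI.
Compatibility: M_Q·(L₁+L₂)/(3EI) = θ_0, giving M_Q = 175.9 kN·m (hogging).
Span QR, ΣM about R: R_Q^{QR}·9.5 = 534.6 + 175.9, so R_Q^{QR} = 74.79 kN and R_R = 222.7 − 74.79 = 147.9 kN.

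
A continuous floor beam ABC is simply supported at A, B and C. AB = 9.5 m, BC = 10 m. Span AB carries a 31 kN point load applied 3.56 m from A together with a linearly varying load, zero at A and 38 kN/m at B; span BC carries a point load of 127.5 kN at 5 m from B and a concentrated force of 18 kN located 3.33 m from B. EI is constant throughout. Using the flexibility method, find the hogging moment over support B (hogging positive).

M_B = 274.2 kN·m

Take M_B as the redundant. Released structure: two simple spans AB and BC with a hinge at B.
End slopes at the hinge B, treating each span as simply supported:
  span AB: point load 31 at a = 3.56: Pab(L + a)/(6LEI) = 150.2/EI
  span AB: triangular load, peak 38: w₀L³/(45EI) = 724/EI
  span BC: point load 127.5 at a = 5: Pab(L + b)/(6LEI) = 796.9/EI
  span BC: point load 18 at a = 3.33: Pab(L + b)/(6LEI) = 111.1/EI
  relative rotation θ_0 = (874.2 + 908)/EI = 1782/EI
A unit hogging moment at B produces rotation L₁/(3EI) + L₂/(3EI) = 6.5/EI.
Slope continuity at B: θ_0 = M_B·6.5/EI, so M_B = 1782/6.5 = 274.2 kN·m (hogging).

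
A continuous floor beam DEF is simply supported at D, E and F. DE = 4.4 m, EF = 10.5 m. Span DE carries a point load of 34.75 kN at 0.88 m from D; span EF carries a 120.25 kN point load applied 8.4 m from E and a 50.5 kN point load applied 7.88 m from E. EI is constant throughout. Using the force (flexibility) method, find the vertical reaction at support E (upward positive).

R_E = 86.65 kN

Release continuity at E by inserting a hinge; the redundant is the internal moment M_E. The primary structure is two simply-supported spans DE and EF.
End slopes at the hinge E, treating each span as simply supported:
  span DE: point load 34.75 at a = 0.88: Pab(L + a)/(6LEI) = 21.53/EI
  span EF: point load 120.25 at a = 8.4: Pab(L + b)/(6LEI) = 424.2/EI
  span EF: point load 50.5 at a = 7.88: Pab(L + b)/(6LEI) = 217.1/EI
  relative rotation θ_0 = (21.53 + 641.4)/EI = 662.9/EI
A unit hogging moment at E produces rotation L₁/(3EI) + L₂/(3EI) = 4.967/EI.
Compatibility: M_E·(L₁+L₂)/(3EI) = θ_0, giving M_E = 133.5 kN·m (hogging).
Span DE, ΣM about D with M_E applied at E: R_E^{DE}·4.4 = 30.58 + 133.5, so R_E^{DE} = 37.28 kN and R_D = 34.75 − 37.28 = -2.534 kN.
Span EF, ΣM about F: R_E^{EF}·10.5 = 384.8 + 133.5, so R_E^{EF} = 49.36 kN and R_F = 170.8 − 49.36 = 121.4 kN.
R_E = 37.28 + 49.36 = 86.65 kN.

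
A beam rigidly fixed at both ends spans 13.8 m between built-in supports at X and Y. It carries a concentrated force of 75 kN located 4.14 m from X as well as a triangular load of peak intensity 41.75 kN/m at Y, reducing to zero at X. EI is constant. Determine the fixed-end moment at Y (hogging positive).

Release both end moments; the primary structure is a simply-supported span XY with redundants M_X and M_Y.
End rotations of the released simple span under the applied load (×1/EI):
  at X: point load 75 at a = 4.14: Pab(L + b)/(6LEI) = 849.8/EI
  at Y: point load 75 at a = 4.14: Pab(L + a)/(6LEI) = 649.9/EI
  at X: triangular load, peak 41.75: 7w₀L³/(360EI) = 2133/EI
  at Y: triangular load, peak 41.75: w₀L³/(45EI) = 2438/EI
  θ_X0 = 2983/EI,  θ_Y0 = 3088/EI
Flexibility coefficients: a unit moment at one end gives L/(3EI) there and L/(6EI) at the far end, so f₁₁ = f₂₂ = 4.6/EI and f₁₂ = f₂₁ = 2.3/EI.
Compatibility — zero rotation at each built-in end:
  4.6 M_X + 2.3 M_Y = 2983
  2.3 M_X + 4.6 M_Y = 3088
Solving the pair gives M_X = 417.2 kN·m and M_Y = 462.7 kN·m (hogging).

M_Y = 462.7 kN·m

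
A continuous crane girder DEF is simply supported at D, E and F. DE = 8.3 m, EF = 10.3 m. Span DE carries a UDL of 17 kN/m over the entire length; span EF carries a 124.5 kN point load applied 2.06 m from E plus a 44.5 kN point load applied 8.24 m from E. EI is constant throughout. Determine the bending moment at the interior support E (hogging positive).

M_E = 191.9 kN·m

Take M_E as the redundant. Released structure: two simple spans DE and EF with a hinge at E.
End slopes at the hinge E, treating each span as simply supported:
  span DE: UDL 17: wL³/(24EI) = 405/EI
  span EF: point load 124.5 at a = 2.06: Pab(L + b)/(6LEI) = 634/EI
  span EF: point load 44.5 at a = 8.24: Pab(L + b)/(6LEI) = 151.1/EI
  relative rotation θ_0 = (405 + 785.1)/EI = 1190/EI
A unit hogging moment at E produces rotation L₁/(3EI) + L₂/(3EI) = 6.2/EI.
Compatibility: M_E·(L₁+L₂)/(3EI) = θ_0, giving M_E = 191.9 kN·m (hogging).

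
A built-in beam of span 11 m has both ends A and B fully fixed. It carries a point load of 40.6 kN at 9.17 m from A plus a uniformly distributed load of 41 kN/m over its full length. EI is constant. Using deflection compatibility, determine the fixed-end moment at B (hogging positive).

M_B = 465.1 kN·m

Take the two fixed-end moments M_A, M_B as redundants; the released structure is the simple span AB.
On the primary (simply-supported) span, the end slopes from the loading are:
  at A: point load 40.6 at a = 9.17: Pab(L + b)/(6LEI) = 132.4/EI
  at B: point load 40.6 at a = 9.17: Pab(L + a)/(6LEI) = 208.2/EI
  at A: UDL 41: wL³/(24EI) = 2274/EI
  at B: UDL 41: wL³/(24EI) = 2274/EI
  θ_A0 = 2406/EI,  θ_B0 = 2482/EI
Flexibility coefficients: a unit moment at one end gives L/(3EI) there and L/(6EI) at the far end, so f₁₁ = f₂₂ = 3.667/EI and f₁₂ = f₂₁ = 1.833/EI.
Compatibility — zero rotation at each built-in end:
  3.667 M_A + 1.833 M_B = 2406
  1.833 M_A + 3.667 M_B = 2482
Solving the pair gives M_A = 423.7 kN·m and M_B = 465.1 kN·m (hogging).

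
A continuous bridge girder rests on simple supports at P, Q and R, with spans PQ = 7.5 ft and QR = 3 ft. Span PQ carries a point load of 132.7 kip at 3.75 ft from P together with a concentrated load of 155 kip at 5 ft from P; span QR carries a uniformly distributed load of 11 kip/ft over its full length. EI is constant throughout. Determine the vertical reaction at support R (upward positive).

Insert a hinge at Q; M_Q is the redundant, and each span becomes simply supported.
Rotations at Q on the released spans (each span's end-slope, ×1/EI):
  span PQ: point load 132.7 at a = 3.75: Pab(L + a)/(6LEI) = 466.5/EI
  span PQ: point load 155 at a = 5: Pab(L + a)/(6LEI) = 538.2/EI
  span QR: UDL 11: wL³/(24EI) = 12.38/EI
  relative rotation θ_0 = (1005 + 12.38)/EI = 1017/EI
A unit hogging moment at Q produces rotation L₁/(3EI) + L₂/(3EI) = 3.5/EI.
Compatibility: M_Q·(L₁+L₂)/(3EI) = θ_0, giving M_Q = 290.6 kip·ft (hogging).
Span QR, ΣM about R: R_Q^{QR}·3 = 49.5 + 290.6, so R_Q^{QR} = 113.4 kip and R_R = 33 − 113.4 = -80.37 kip.

R_R = -80.37 kip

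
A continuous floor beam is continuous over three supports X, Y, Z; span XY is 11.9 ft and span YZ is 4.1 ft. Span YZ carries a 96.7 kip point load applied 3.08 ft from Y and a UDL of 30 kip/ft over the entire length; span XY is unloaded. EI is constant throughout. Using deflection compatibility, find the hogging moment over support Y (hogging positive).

M_Y = 28.01 kip·ft

Release continuity at Y by inserting a hinge; the redundant is the internal moment M_Y. The primary structure is two simply-supported spans XY and YZ.
Rotations at Y on the released spans (each span's end-slope, ×1/EI):
  span YZ: point load 96.7 at a = 3.08: Pab(L + b)/(6LEI) = 63.23/EI
  span YZ: UDL 30: wL³/(24EI) = 86.15/EI
  relative rotation θ_0 = (0 + 149.4)/EI = 149.4/EI
A unit hogging moment at Y produces rotation L₁/(3EI) + L₂/(3EI) = 5.333/EI.
Compatibility: M_Y·(L₁+L₂)/(3EI) = θ_0, giving M_Y = 28.01 kip·ft (hogging).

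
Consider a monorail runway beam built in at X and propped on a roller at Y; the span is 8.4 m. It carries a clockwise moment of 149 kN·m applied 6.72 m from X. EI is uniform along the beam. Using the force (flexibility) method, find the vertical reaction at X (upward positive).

Take the reaction at Y as the redundant and release it; the primary structure is a cantilever fixed at X.
Downward deflection at the released point Y due to the loads:
  clockwise couple 149 at a = 6.72: M₀a(2L − a)/(2EI) = 5046/EI
Flexibility coefficient — unit upward force at Y: δ_{YY} = L³/(3EI) = 197.6/EI.
Compatibility at Y: δ_0 − R_Y·δ_{YY} = 0, so R_Y = 5046/197.6 = 25.54 kN.
Vertical equilibrium: R_X = ΣP − R_Y = 0 − 25.54 = -25.54 kN.

R_X = -25.54 kN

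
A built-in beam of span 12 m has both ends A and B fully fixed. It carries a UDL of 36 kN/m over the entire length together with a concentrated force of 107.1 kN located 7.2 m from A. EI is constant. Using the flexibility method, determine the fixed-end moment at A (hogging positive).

M_A = 555.4 kN·m

Take the two fixed-end moments M_A, M_B as redundants; the released structure is the simple span AB.
Simple-span end rotations at A and B under the given loads:
  at A: UDL 36: wL³/(24EI) = 2592/EI
  at B: UDL 36: wL³/(24EI) = 2592/EI
  at A: point load 107.1 at a = 7.2: Pab(L + b)/(6LEI) = 863.7/EI
  at B: point load 107.1 at a = 7.2: Pab(L + a)/(6LEI) = 987/EI
  θ_A0 = 3456/EI,  θ_B0 = 3579/EI
Flexibility coefficients: a unit moment at one end gives L/(3EI) there and L/(6EI) at the far end, so f₁₁ = f₂₂ = 4/EI and f₁₂ = f₂₁ = 2/EI.
Compatibility — zero rotation at each built-in end:
  4 M_A + 2 M_B = 3456
  2 M_A + 4 M_B = 3579
Solving the pair gives M_A = 555.4 kN·m and M_B = 617.1 kN·m (hogging).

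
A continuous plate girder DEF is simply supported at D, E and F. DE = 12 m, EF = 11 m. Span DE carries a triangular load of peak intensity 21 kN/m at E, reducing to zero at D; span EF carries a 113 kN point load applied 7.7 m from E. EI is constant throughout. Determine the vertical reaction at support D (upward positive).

R_D = 26.47 kN

Insert a hinge at E; M_E is the redundant, and each span becomes simply supported.
Rotations at E on the released spans (each span's end-slope, ×1/EI):
  span DE: triangular load, peak 21: w₀L³/(45EI) = 806.4/EI
  span EF: point load 113 at a = 7.7: Pab(L + b)/(6LEI) = 622.1/EI
  relative rotation θ_0 = (806.4 + 622.1)/EI = 1429/EI
A unit hogging moment at E produces rotation L₁/(3EI) + L₂/(3EI) = 7.667/EI.
Slope continuity at E: θ_0 = M_E·7.667/EI, so M_E = 1429/7.667 = 186.3 kN·m (hogging).
Span DE, ΣM about D with M_E applied at E: R_E^{DE}·12 = 1008 + 186.3, so R_E^{DE} = 99.53 kN and R_D = 126 − 99.53 = 26.47 kN.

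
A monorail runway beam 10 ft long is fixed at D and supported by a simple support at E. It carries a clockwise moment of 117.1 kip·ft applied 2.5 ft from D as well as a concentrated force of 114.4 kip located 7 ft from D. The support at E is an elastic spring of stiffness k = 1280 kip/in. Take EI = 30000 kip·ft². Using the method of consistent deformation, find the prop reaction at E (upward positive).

R_E = 71.73 kip

Remove the prop at E; the released (primary) structure is a cantilever built in at D.
Downward deflection at the released point E due to the loads:
  clockwise couple 117.1 at a = 2.5: M₀a(2L − a)/(2EI) = 2562/EI
  point load 114.4 at a = 7: Pa²(3L − a)/(6EI) = 21488/EI
  δ_0 = 24050/EI
Tip deflection under a unit load at E: L³/(3EI) = 333.3/EI.
With EI = 30000 kip·ft²: δ_0 = 0.80166 ft and δ_{EE} = 0.011111 ft/kip.
Compatibility — the spring shortens by R_E/k under the reaction it provides: δ_0 − R_E·δ_{EE} = R_E/k. With 1/k = 1/(1280×12) ft/kip = 0.000065 ft/kip, R_E = δ_0 / (δ_{EE} + 1/k) = 0.80166 / (0.011111 + 0.000065) = 71.73 kip.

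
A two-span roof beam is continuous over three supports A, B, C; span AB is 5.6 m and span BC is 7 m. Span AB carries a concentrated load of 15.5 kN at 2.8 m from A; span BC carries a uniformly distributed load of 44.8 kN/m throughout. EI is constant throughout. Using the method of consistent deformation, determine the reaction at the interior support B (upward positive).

Release continuity at B by inserting a hinge; the redundant is the internal moment M_B. The primary structure is two simply-supported spans AB and BC.
Rotations at B on the released spans (each span's end-slope, ×1/EI):
  span AB: point load 15.5 at a = 2.8: Pab(L + a)/(6LEI) = 30.38/EI
  span BC: UDL 44.8: wL³/(24EI) = 640.3/EI
  relative rotation θ_0 = (30.38 + 640.3)/EI = 670.6/EI
A unit hogging moment at B produces rotation L₁/(3EI) + L₂/(3EI) = 4.2/EI.
Compatibility: M_B·(L₁+L₂)/(3EI) = θ_0, giving M_B = 159.7 kN·m (hogging).
Span AB, ΣM about A with M_B applied at B: R_B^{AB}·5.6 = 43.4 + 159.7, so R_B^{AB} = 36.26 kN and R_A = 15.5 − 36.26 = -20.76 kN.
Span BC, ΣM about C: R_B^{BC}·7 = 1098 + 159.7, so R_B^{BC} = 179.6 kN and R_C = 313.6 − 179.6 = 134 kN.
R_B = 36.26 + 179.6 = 215.9 kN.

R_B = 215.9 kN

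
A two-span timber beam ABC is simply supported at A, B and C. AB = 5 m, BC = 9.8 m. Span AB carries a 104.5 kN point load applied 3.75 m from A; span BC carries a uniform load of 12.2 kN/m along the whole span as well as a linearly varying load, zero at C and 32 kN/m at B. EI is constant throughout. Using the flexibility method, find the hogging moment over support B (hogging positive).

Take M_B as the redundant. Released structure: two simple spans AB and BC with a hinge at B.
Rotations at B on the released spans (each span's end-slope, ×1/EI):
  span AB: point load 104.5 at a = 3.75: Pab(L + a)/(6LEI) = 142.9/EI
  span BC: UDL 12.2: wL³/(24EI) = 478.4/EI
  span BC: triangular load, peak 32: w₀L³/(45EI) = 669.3/EI
  relative rotation θ_0 = (142.9 + 1148)/EI = 1291/EI
A unit hogging moment at B produces rotation L₁/(3EI) + L₂/(3EI) = 4.933/EI.
Slope continuity at B: θ_0 = M_B·4.933/EI, so M_B = 1291/4.933 = 261.6 kN·m (hogging).

M_B = 261.6 kN·m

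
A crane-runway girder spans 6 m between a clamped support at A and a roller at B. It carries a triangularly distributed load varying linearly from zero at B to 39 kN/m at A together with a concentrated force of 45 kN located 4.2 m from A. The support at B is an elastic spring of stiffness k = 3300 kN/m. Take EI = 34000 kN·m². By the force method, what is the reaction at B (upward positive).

Release the roller at B. Primary structure: cantilever fixed at A.
Deflection at B on the released cantilever, summing each load's contribution:
  triangular load, peak 39 at the fixed end: w₀L⁴/(30EI) = 1685/EI
  point load 45 at a = 4.2: Pa²(3L − a)/(6EI) = 1826/EI
  δ_0 = 3511/EI
Tip deflection under a unit load at B: L³/(3EI) = 72/EI.
With EI = 34000 kN·m²: δ_0 = 0.10325 m and δ_{BB} = 0.002118 m/kN.
Compatibility — the spring shortens by R_B/k under the reaction it provides: δ_0 − R_B·δ_{BB} = R_B/k. With 1/k = 0.000303 m/kN, R_B = δ_0 / (δ_{BB} + 1/k) = 0.10325 / (0.002118 + 0.000303) = 42.65 kN.

R_B = 42.65 kN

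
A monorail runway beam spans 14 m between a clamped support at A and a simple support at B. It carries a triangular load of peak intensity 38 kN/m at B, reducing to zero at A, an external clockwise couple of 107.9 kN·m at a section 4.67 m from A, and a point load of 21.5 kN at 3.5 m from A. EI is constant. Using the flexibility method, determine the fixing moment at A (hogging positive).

M_A = 501.8 kN·m

Remove the prop at B; the released (primary) structure is a cantilever built in at A.
Free-end deflection of the primary structure under the applied loading (downward +):
  triangular load, peak 38 at the free end: 11w₀L⁴/(120EI) = 133816/EI
  clockwise couple 107.9 at a = 4.67: M₀a(2L − a)/(2EI) = 5878/EI
  point load 21.5 at a = 3.5: Pa²(3L − a)/(6EI) = 1690/EI
  δ_0 = 141384/EI
Tip deflection under a unit load at B: L³/(3EI) = 914.7/EI.
The prop prevents deflection at B: R_B = δ_0/δ_{BB} = 141384/914.7 = 154.6 kN.
Moment equilibrium about A: M_A = Σ(load moments about A) − R_B·L = 2666 − 154.6×14 = 501.8 kN·m.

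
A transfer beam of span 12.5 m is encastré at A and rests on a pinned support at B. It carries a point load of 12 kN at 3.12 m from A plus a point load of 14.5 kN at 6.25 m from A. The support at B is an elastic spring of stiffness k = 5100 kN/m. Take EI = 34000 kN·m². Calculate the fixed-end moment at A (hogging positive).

Take the reaction at B as the redundant and release it; the primary structure is a cantilever fixed at A.
Downward deflection at the released point B due to the loads:
  point load 12 at a = 3.12: Pa²(3L − a)/(6EI) = 669.3/EI
  point load 14.5 at a = 6.25: Pa²(3L − a)/(6EI) = 2950/EI
  δ_0 = 3619/EI
Tip deflection under a unit load at B: L³/(3EI) = 651/EI.
With EI = 34000 kN·m²: δ_0 = 0.10645 m and δ_{BB} = 0.019148 m/kN.
Compatibility — the spring shortens by R_B/k under the reaction it provides: δ_0 − R_B·δ_{BB} = R_B/k. With 1/k = 0.000196 m/kN, R_B = δ_0 / (δ_{BB} + 1/k) = 0.10645 / (0.019148 + 0.000196) = 5.503 kN.
Moment equilibrium about A: M_A = Σ(load moments about A) − R_B·L = 128.1 − 5.503×12.5 = 59.28 kN·m.

M_A = 59.28 kN·m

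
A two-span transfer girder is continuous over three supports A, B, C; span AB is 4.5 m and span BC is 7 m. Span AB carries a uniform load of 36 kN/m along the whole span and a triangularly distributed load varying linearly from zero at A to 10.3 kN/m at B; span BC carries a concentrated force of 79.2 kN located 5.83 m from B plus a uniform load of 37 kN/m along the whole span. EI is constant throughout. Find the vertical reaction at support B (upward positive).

Insert a hinge at B; M_B is the redundant, and each span becomes simply supported.
Rotations at B on the released spans (each span's end-slope, ×1/EI):
  span AB: UDL 36: wL³/(24EI) = 136.7/EI
  span AB: triangular load, peak 10.3: w₀L³/(45EI) = 20.86/EI
  span BC: point load 79.2 at a = 5.83: Pab(L + b)/(6LEI) = 105.1/EI
  span BC: UDL 37: wL³/(24EI) = 528.8/EI
  relative rotation θ_0 = (157.5 + 633.9)/EI = 791.4/EI
A unit hogging moment at B produces rotation L₁/(3EI) + L₂/(3EI) = 3.833/EI.
Slope continuity at B: θ_0 = M_B·3.833/EI, so M_B = 791.4/3.833 = 206.5 kN·m (hogging).
Span AB, ΣM about A with M_B applied at B: R_B^{AB}·4.5 = 434 + 206.5, so R_B^{AB} = 142.3 kN and R_A = 185.2 − 142.3 = 42.85 kN.
Span BC, ΣM about C: R_B^{BC}·7 = 999.2 + 206.5, so R_B^{BC} = 172.2 kN and R_C = 338.2 − 172.2 = 166 kN.
R_B = 142.3 + 172.2 = 314.6 kN.

R_B = 314.6 kN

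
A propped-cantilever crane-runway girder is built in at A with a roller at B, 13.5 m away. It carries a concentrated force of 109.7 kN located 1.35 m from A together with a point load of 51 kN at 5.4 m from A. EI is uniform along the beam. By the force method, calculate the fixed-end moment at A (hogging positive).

Take the reaction at B as the redundant and release it; the primary structure is a cantilever fixed at A.
Deflection at B on the released cantilever, summing each load's contribution:
  point load 109.7 at a = 1.35: Pa²(3L − a)/(6EI) = 1305/EI
  point load 51 at a = 5.4: Pa²(3L − a)/(6EI) = 8700/EI
  δ_0 = 10004/EI
Tip deflection under a unit load at B: L³/(3EI) = 820.1/EI.
The prop prevents deflection at B: R_B = δ_0/δ_{BB} = 10004/820.1 = 12.2 kN.
Moment equilibrium about A: M_A = Σ(load moments about A) − R_B·L = 423.5 − 12.2×13.5 = 258.8 kN·m.

M_A = 258.8 kN·m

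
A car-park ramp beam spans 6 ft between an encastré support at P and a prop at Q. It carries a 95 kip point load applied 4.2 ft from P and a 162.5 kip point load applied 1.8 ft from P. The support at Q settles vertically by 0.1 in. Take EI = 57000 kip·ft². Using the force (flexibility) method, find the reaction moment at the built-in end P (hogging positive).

Release the roller at Q. Primary structure: cantilever fixed at P.
Primary-structure tip deflection at Q by superposition:
  point load 95 at a = 4.2: Pa²(3L − a)/(6EI) = 3854/EI
  point load 162.5 at a = 1.8: Pa²(3L − a)/(6EI) = 1422/EI
  δ_0 = 5276/EI
Tip deflection under a unit load at Q: L³/(3EI) = 72/EI.
With EI = 57000 kip·ft²: δ_0 = 0.092559 ft and δ_{QQ} = 0.001263 ft/kip.
Compatibility — the beam at Q must follow the support down by 0.008333 ft: δ_0 − R_Q·δ_{QQ} = 0.008333, so R_Q = (0.092559 − 0.008333)/0.001263 = 66.68 kip.
Moment equilibrium about P: M_P = Σ(load moments about P) − R_Q·L = 691.5 − 66.68×6 = 291.4 kip·ft.

M_P = 291.4 kip·ft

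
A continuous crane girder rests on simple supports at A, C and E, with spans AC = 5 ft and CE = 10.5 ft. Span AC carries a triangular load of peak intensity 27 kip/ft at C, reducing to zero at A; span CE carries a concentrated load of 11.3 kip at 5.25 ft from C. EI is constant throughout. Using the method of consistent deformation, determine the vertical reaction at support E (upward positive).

R_E = 2.832 kip

Release continuity at C by inserting a hinge; the redundant is the internal moment M_C. The primary structure is two simply-supported spans AC and CE.
End slopes at the hinge C, treating each span as simply supported:
  span AC: triangular load, peak 27: w₀L³/(45EI) = 75/EI
  span CE: point load 11.3 at a = 5.25: Pab(L + b)/(6LEI) = 77.86/EI
  relative rotation θ_0 = (75 + 77.86)/EI = 152.9/EI
A unit hogging moment at C produces rotation L₁/(3EI) + L₂/(3EI) = 5.167/EI.
Compatibility: M_C·(L₁+L₂)/(3EI) = θ_0, giving M_C = 29.59 kip·ft (hogging).
Span CE, ΣM about E: R_C^{CE}·10.5 = 59.33 + 29.59, so R_C^{CE} = 8.468 kip and R_E = 11.3 − 8.468 = 2.832 kip.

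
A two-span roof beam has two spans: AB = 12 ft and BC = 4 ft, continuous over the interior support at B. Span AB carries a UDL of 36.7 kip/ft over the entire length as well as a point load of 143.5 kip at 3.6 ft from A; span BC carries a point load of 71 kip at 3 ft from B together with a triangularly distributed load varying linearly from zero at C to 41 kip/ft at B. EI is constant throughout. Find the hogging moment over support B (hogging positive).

M_B = 691 kip·ft

Take M_B as the redundant. Released structure: two simple spans AB and BC with a hinge at B.
Discontinuity in slope at B on the released structure — sum the simple-span end rotations:
  span AB: UDL 36.7: wL³/(24EI) = 2642/EI
  span AB: point load 143.5 at a = 3.6: Pab(L + a)/(6LEI) = 940.2/EI
  span BC: point load 71 at a = 3: Pab(L + b)/(6LEI) = 44.38/EI
  span BC: triangular load, peak 41: w₀L³/(45EI) = 58.31/EI
  relative rotation θ_0 = (3583 + 102.7)/EI = 3685/EI
A unit hogging moment at B produces rotation L₁/(3EI) + L₂/(3EI) = 5.333/EI.
Slope continuity at B: θ_0 = M_B·5.333/EI, so M_B = 3685/5.333 = 691 kip·ft (hogging).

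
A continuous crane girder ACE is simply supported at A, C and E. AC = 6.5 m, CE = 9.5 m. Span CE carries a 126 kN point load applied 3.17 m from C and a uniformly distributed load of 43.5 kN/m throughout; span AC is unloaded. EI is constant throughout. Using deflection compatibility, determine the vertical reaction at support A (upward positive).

R_A = -65.08 kN

Release continuity at C by inserting a hinge; the redundant is the internal moment M_C. The primary structure is two simply-supported spans AC and CE.
End slopes at the hinge C, treating each span as simply supported:
  span CE: point load 126 at a = 3.17: Pab(L + b)/(6LEI) = 702.2/EI
  span CE: UDL 43.5: wL³/(24EI) = 1554/EI
  relative rotation θ_0 = (0 + 2256)/EI = 2256/EI
A unit hogging moment at C produces rotation L₁/(3EI) + L₂/(3EI) = 5.333/EI.
Slope continuity at C: θ_0 = M_C·5.333/EI, so M_C = 2256/5.333 = 423 kN·m (hogging).
Span AC, ΣM about A with M_C applied at C: R_C^{AC}·6.5 = 0 + 423, so R_C^{AC} = 65.08 kN and R_A = 0 − 65.08 = -65.08 kN.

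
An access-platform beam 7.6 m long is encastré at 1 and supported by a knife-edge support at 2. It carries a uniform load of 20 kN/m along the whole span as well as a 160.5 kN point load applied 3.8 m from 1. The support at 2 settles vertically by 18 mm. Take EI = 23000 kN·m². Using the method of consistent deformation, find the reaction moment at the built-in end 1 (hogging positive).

M_1 = 394.6 kN·m

Remove the prop at 2; the released (primary) structure is a cantilever built in at 1.
Primary-structure tip deflection at 2 by superposition:
  UDL 20: wL⁴/(8EI) = 8341/EI
  point load 160.5 at a = 3.8: Pa²(3L − a)/(6EI) = 7339/EI
  δ_0 = 15680/EI
Tip deflection under a unit load at 2: L³/(3EI) = 146.3/EI.
With EI = 23000 kN·m²: δ_0 = 0.68172 m and δ_{22} = 0.006362 m/kN.
Compatibility — the beam at 2 must follow the support down by 0.018 m: δ_0 − R_2·δ_{22} = 0.018, so R_2 = (0.68172 − 0.018)/0.006362 = 104.3 kN.
Moment equilibrium about 1: M_1 = Σ(load moments about 1) − R_2·L = 1188 − 104.3×7.6 = 394.6 kN·m.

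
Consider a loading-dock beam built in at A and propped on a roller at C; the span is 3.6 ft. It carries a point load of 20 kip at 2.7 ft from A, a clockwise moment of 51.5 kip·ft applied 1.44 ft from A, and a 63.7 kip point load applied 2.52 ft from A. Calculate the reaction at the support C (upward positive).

Choose R_C as the redundant. The primary structure is the cantilever fixed at A.
Downward deflection at the released point C due to the loads:
  point load 20 at a = 2.7: Pa²(3L − a)/(6EI) = 196.8/EI
  clockwise couple 51.5 at a = 1.44: M₀a(2L − a)/(2EI) = 213.6/EI
  point load 63.7 at a = 2.52: Pa²(3L − a)/(6EI) = 558.2/EI
  δ_0 = 968.6/EI
Tip deflection under a unit load at C: L³/(3EI) = 15.55/EI.
Compatibility at C: δ_0 − R_C·δ_{CC} = 0, so R_C = 968.6/15.55 = 62.28 kip.

R_C = 62.28 kip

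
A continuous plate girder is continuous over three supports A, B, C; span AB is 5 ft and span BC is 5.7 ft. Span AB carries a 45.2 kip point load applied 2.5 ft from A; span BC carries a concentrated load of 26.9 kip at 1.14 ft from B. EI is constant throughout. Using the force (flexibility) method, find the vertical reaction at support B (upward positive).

R_B = 55.97 kip

Take M_B as the redundant. Released structure: two simple spans AB and BC with a hinge at B.
Discontinuity in slope at B on the released structure — sum the simple-span end rotations:
  span AB: point load 45.2 at a = 2.5: Pab(L + a)/(6LEI) = 70.62/EI
  span BC: point load 26.9 at a = 1.14: Pab(L + b)/(6LEI) = 41.95/EI
  relative rotation θ_0 = (70.62 + 41.95)/EI = 112.6/EI
A unit hogging moment at B produces rotation L₁/(3EI) + L₂/(3EI) = 3.567/EI.
Compatibility: M_B·(L₁+L₂)/(3EI) = θ_0, giving M_B = 31.56 kip·ft (hogging).
Span AB, ΣM about A with M_B applied at B: R_B^{AB}·5 = 113 + 31.56, so R_B^{AB} = 28.91 kip and R_A = 45.2 − 28.91 = 16.29 kip.
Span BC, ΣM about C: R_B^{BC}·5.7 = 122.7 + 31.56, so R_B^{BC} = 27.06 kip and R_C = 26.9 − 27.06 = -0.1574 kip.
R_B = 28.91 + 27.06 = 55.97 kip.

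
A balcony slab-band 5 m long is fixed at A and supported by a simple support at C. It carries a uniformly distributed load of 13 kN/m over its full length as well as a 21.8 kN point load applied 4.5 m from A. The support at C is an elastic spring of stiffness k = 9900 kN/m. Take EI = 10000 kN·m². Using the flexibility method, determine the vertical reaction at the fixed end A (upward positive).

Remove the prop at C; the released (primary) structure is a cantilever built in at A.
Free-end deflection of the primary structure under the applied loading (downward +):
  UDL 13: wL⁴/(8EI) = 1016/EI
  point load 21.8 at a = 4.5: Pa²(3L − a)/(6EI) = 772.5/EI
  δ_0 = 1788/EI
Flexibility coefficient — unit upward force at C: δ_{CC} = L³/(3EI) = 41.67/EI.
With EI = 10000 kN·m²: δ_0 = 0.17882 m and δ_{CC} = 0.004167 m/kN.
Compatibility — the spring shortens by R_C/k under the reaction it provides: δ_0 − R_C·δ_{CC} = R_C/k. With 1/k = 0.000101 m/kN, R_C = δ_0 / (δ_{CC} + 1/k) = 0.17882 / (0.004167 + 0.000101) = 41.9 kN.
Vertical equilibrium: R_A = ΣP − R_C = 86.8 − 41.9 = 44.9 kN.

R_A = 44.9 kN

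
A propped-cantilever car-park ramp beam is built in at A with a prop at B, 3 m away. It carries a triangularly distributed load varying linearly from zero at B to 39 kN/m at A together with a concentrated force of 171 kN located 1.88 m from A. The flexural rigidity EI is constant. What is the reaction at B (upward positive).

R_B = 91.39 kN

Choose R_B as the redundant. The primary structure is the cantilever fixed at A.
Deflection at B on the released cantilever, summing each load's contribution:
  triangular load, peak 39 at the fixed end: w₀L⁴/(30EI) = 105.3/EI
  point load 171 at a = 1.88: Pa²(3L − a)/(6EI) = 717.2/EI
  δ_0 = 822.5/EI
Flexibility coefficient — unit upward force at B: δ_{BB} = L³/(3EI) = 9/EI.
The prop prevents deflection at B: R_B = δ_0/δ_{BB} = 822.5/9 = 91.39 kN.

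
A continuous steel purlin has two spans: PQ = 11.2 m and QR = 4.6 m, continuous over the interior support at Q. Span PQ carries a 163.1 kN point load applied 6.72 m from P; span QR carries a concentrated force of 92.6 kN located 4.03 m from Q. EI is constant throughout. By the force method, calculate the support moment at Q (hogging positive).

M_Q = 256.2 kN·m

Take M_Q as the redundant. Released structure: two simple spans PQ and QR with a hinge at Q.
Discontinuity in slope at Q on the released structure — sum the simple-span end rotations:
  span PQ: point load 163.1 at a = 6.72: Pab(L + a)/(6LEI) = 1309/EI
  span QR: point load 92.6 at a = 4.03: Pab(L + b)/(6LEI) = 39.84/EI
  relative rotation θ_0 = (1309 + 39.84)/EI = 1349/EI
A unit hogging moment at Q produces rotation L₁/(3EI) + L₂/(3EI) = 5.267/EI.
Slope continuity at Q: θ_0 = M_Q·5.267/EI, so M_Q = 1349/5.267 = 256.2 kN·m (hogging).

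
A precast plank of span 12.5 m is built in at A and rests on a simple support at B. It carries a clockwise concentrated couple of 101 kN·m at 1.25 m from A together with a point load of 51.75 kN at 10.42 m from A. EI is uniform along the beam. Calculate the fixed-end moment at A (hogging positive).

M_A = 124.5 kN·m

Release the roller at B. Primary structure: cantilever fixed at A.
Downward deflection at the released point B due to the loads:
  clockwise couple 101 at a = 1.25: M₀a(2L − a)/(2EI) = 1499/EI
  point load 51.75 at a = 10.42: Pa²(3L − a)/(6EI) = 25360/EI
  δ_0 = 26859/EI
Flexibility coefficient — unit upward force at B: δ_{BB} = L³/(3EI) = 651/EI.
Compatibility at B: δ_0 − R_B·δ_{BB} = 0, so R_B = 26859/651 = 41.26 kN.
Moment equilibrium about A: M_A = Σ(load moments about A) − R_B·L = 640.2 − 41.26×12.5 = 124.5 kN·m.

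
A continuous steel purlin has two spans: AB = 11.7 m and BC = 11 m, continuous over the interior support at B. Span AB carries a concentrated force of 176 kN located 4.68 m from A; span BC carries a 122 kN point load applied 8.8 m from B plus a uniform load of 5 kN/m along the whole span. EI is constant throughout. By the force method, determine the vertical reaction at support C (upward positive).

Take M_B as the redundant. Released structure: two simple spans AB and BC with a hinge at B.
Discontinuity in slope at B on the released structure — sum the simple-span end rotations:
  span AB: point load 176 at a = 4.68: Pab(L + a)/(6LEI) = 1349/EI
  span BC: point load 122 at a = 8.8: Pab(L + b)/(6LEI) = 472.4/EI
  span BC: UDL 5: wL³/(24EI) = 277.3/EI
  relative rotation θ_0 = (1349 + 749.7)/EI = 2099/EI
A unit hogging moment at B produces rotation L₁/(3EI) + L₂/(3EI) = 7.567/EI.
Compatibility: M_B·(L₁+L₂)/(3EI) = θ_0, giving M_B = 277.4 kN·m (hogging).
Span BC, ΣM about C: R_B^{BC}·11 = 570.9 + 277.4, so R_B^{BC} = 77.12 kN and R_C = 177 − 77.12 = 99.88 kN.

R_C = 99.88 kN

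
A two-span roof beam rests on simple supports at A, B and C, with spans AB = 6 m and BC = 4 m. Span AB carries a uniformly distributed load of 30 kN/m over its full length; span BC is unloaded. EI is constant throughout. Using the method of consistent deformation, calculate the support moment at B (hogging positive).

Insert a hinge at B; M_B is the redundant, and each span becomes simply supported.
Rotations at B on the released spans (each span's end-slope, ×1/EI):
  span AB: UDL 30: wL³/(24EI) = 270/EI
  relative rotation θ_0 = (270 + 0)/EI = 270/EI
A unit hogging moment at B produces rotation L₁/(3EI) + L₂/(3EI) = 3.333/EI.
Compatibility: M_B·(L₁+L₂)/(3EI) = θ_0, giving M_B = 81 kN·m (hogging).

M_B = 81 kN·m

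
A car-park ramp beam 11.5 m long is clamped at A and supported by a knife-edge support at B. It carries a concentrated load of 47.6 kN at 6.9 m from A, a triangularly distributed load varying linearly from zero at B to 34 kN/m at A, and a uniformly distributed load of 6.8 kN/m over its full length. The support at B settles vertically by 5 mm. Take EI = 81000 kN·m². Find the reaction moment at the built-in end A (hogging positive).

M_A = 513.3 kN·m

Choose R_B as the redundant. The primary structure is the cantilever fixed at A.
Deflection at B on the released cantilever, summing each load's contribution:
  point load 47.6 at a = 6.9: Pa²(3L − a)/(6EI) = 10425/EI
  triangular load, peak 34 at the fixed end: w₀L⁴/(30EI) = 19822/EI
  UDL 6.8: wL⁴/(8EI) = 14867/EI
  δ_0 = 45113/EI
Flexibility coefficient — unit upward force at B: δ_{BB} = L³/(3EI) = 507/EI.
With EI = 81000 kN·m²: δ_0 = 0.55695 m and δ_{BB} = 0.006259 m/kN.
Compatibility — the beam at B must follow the support down by 0.005 m: δ_0 − R_B·δ_{BB} = 0.005, so R_B = (0.55695 − 0.005)/0.006259 = 88.19 kN.
Moment equilibrium about A: M_A = Σ(load moments about A) − R_B·L = 1528 − 88.19×11.5 = 513.3 kN·m.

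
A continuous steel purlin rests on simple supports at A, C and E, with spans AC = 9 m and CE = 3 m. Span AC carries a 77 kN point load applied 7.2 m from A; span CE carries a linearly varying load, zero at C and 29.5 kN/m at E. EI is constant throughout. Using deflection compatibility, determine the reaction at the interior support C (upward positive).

R_C = 111.3 kN

Take M_C as the redundant. Released structure: two simple spans AC and CE with a hinge at C.
End slopes at the hinge C, treating each span as simply supported:
  span AC: point load 77 at a = 7.2: Pab(L + a)/(6LEI) = 299.4/EI
  span CE: triangular load, peak 29.5: 7w₀L³/(360EI) = 15.49/EI
  relative rotation θ_0 = (299.4 + 15.49)/EI = 314.9/EI
A unit hogging moment at C produces rotation L₁/(3EI) + L₂/(3EI) = 4/EI.
Slope continuity at C: θ_0 = M_C·4/EI, so M_C = 314.9/4 = 78.72 kN·m (hogging).
Span AC, ΣM about A with M_C applied at C: R_C^{AC}·9 = 554.4 + 78.72, so R_C^{AC} = 70.35 kN and R_A = 77 − 70.35 = 6.654 kN.
Span CE, ΣM about E: R_C^{CE}·3 = 44.25 + 78.72, so R_C^{CE} = 40.99 kN and R_E = 44.25 − 40.99 = 3.261 kN.
R_C = 70.35 + 40.99 = 111.3 kN.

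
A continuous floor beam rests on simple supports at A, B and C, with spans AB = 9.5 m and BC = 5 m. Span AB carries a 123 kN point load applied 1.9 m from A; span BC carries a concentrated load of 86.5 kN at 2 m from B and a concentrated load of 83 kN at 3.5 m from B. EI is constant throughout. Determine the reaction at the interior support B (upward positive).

R_B = 138.5 kN

Release continuity at B by inserting a hinge; the redundant is the internal moment M_B. The primary structure is two simply-supported spans AB and BC.
Rotations at B on the released spans (each span's end-slope, ×1/EI):
  span AB: point load 123 at a = 1.9: Pab(L + a)/(6LEI) = 355.2/EI
  span BC: point load 86.5 at a = 2: Pab(L + b)/(6LEI) = 138.4/EI
  span BC: point load 83 at a = 3.5: Pab(L + b)/(6LEI) = 94.41/EI
  relative rotation θ_0 = (355.2 + 232.8)/EI = 588/EI
A unit hogging moment at B produces rotation L₁/(3EI) + L₂/(3EI) = 4.833/EI.
Compatibility: M_B·(L₁+L₂)/(3EI) = θ_0, giving M_B = 121.7 kN·m (hogging).
Span AB, ΣM about A with M_B applied at B: R_B^{AB}·9.5 = 233.7 + 121.7, so R_B^{AB} = 37.41 kN and R_A = 123 − 37.41 = 85.59 kN.
Span BC, ΣM about C: R_B^{BC}·5 = 384 + 121.7, so R_B^{BC} = 101.1 kN and R_C = 169.5 − 101.1 = 68.37 kN.
R_B = 37.41 + 101.1 = 138.5 kN.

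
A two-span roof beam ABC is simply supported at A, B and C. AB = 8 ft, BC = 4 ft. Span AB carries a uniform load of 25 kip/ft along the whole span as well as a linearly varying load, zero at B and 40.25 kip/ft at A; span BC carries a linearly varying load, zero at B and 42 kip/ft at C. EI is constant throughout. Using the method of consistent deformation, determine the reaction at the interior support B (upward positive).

Insert a hinge at B; M_B is the redundant, and each span becomes simply supported.
Rotations at B on the released spans (each span's end-slope, ×1/EI):
  span AB: UDL 25: wL³/(24EI) = 533.3/EI
  span AB: triangular load, peak 40.25: 7w₀L³/(360EI) = 400.7/EI
  span BC: triangular load, peak 42: 7w₀L³/(360EI) = 52.27/EI
  relative rotation θ_0 = (934 + 52.27)/EI = 986.3/EI
A unit hogging moment at B produces rotation L₁/(3EI) + L₂/(3EI) = 4/EI.
Slope continuity at B: θ_0 = M_B·4/EI, so M_B = 986.3/4 = 246.6 kip·ft (hogging).
Span AB, ΣM about A with M_B applied at B: R_B^{AB}·8 = 1229 + 246.6, so R_B^{AB} = 184.5 kip and R_A = 361 − 184.5 = 176.5 kip.
Span BC, ΣM about C: R_B^{BC}·4 = 112 + 246.6, so R_B^{BC} = 89.64 kip and R_C = 84 − 89.64 = -5.644 kip.
R_B = 184.5 + 89.64 = 274.1 kip.

R_B = 274.1 kip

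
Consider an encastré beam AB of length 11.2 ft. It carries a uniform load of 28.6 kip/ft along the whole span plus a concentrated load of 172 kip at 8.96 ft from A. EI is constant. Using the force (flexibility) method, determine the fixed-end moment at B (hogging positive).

Take the two fixed-end moments M_A, M_B as redundants; the released structure is the simple span AB.
On the primary (simply-supported) span, the end slopes from the loading are:
  at A: UDL 28.6: wL³/(24EI) = 1674/EI
  at B: UDL 28.6: wL³/(24EI) = 1674/EI
  at A: point load 172 at a = 8.96: Pab(L + b)/(6LEI) = 690.4/EI
  at B: point load 172 at a = 8.96: Pab(L + a)/(6LEI) = 1036/EI
  θ_A0 = 2365/EI,  θ_B0 = 2710/EI
Flexibility coefficients: a unit moment at one end gives L/(3EI) there and L/(6EI) at the far end, so f₁₁ = f₂₂ = 3.733/EI and f₁₂ = f₂₁ = 1.867/EI.
Compatibility — zero rotation at each built-in end:
  3.733 M_A + 1.867 M_B = 2365
  1.867 M_A + 3.733 M_B = 2710
Solving the pair gives M_A = 360.6 kip·ft and M_B = 545.5 kip·ft (hogging).

M_B = 545.5 kip·ft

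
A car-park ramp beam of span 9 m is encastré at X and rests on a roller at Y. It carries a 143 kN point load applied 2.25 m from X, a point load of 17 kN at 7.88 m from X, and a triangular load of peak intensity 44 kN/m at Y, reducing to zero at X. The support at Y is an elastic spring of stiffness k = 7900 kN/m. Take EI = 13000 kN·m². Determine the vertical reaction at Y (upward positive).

R_Y = 134.1 kN

Release the roller at Y. Primary structure: cantilever fixed at X.
Deflection at Y on the released cantilever, summing each load's contribution:
  point load 143 at a = 2.25: Pa²(3L − a)/(6EI) = 2986/EI
  point load 17 at a = 7.88: Pa²(3L − a)/(6EI) = 3364/EI
  triangular load, peak 44 at the free end: 11w₀L⁴/(120EI) = 26463/EI
  δ_0 = 32813/EI
Tip deflection under a unit load at Y: L³/(3EI) = 243/EI.
With EI = 13000 kN·m²: δ_0 = 2.5241 m and δ_{YY} = 0.018692 m/kN.
Compatibility — the spring shortens by R_Y/k under the reaction it provides: δ_0 − R_Y·δ_{YY} = R_Y/k. With 1/k = 0.000127 m/kN, R_Y = δ_0 / (δ_{YY} + 1/k) = 2.5241 / (0.018692 + 0.000127) = 134.1 kN.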